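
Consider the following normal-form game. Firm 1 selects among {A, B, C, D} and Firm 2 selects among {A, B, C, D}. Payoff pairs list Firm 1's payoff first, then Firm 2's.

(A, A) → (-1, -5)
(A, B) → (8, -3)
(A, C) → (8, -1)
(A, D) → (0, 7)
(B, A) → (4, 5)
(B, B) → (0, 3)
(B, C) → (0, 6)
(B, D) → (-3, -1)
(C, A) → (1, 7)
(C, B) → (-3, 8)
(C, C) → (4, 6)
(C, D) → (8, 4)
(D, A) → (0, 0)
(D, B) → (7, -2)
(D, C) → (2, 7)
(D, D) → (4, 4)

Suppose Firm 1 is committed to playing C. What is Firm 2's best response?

With Firm 1 fixed at C, Firm 2's payoffs are: A → 7, B → 8, C → 6, D → 4.
The maximum is 8, achieved by B.

B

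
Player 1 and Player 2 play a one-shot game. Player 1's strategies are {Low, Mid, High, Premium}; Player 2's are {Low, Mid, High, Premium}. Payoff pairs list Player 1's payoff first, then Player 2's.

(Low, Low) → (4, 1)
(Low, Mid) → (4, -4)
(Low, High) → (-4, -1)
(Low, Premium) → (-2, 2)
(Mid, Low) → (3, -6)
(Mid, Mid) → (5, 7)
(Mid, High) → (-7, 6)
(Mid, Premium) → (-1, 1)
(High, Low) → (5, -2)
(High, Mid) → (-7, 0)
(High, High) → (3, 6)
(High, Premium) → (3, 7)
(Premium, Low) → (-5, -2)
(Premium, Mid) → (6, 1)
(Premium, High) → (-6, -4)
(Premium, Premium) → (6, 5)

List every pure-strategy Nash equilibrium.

(Premium, Premium)

Find each player's best response to every opponent strategy; NE are the intersections.
Player 1's best responses — vs Low: High (payoff 5); vs Mid: Premium (payoff 6); vs High: High (payoff 3); vs Premium: Premium (payoff 6).
Player 2's best responses — vs Low: Premium (payoff 2); vs Mid: Mid (payoff 7); vs High: Premium (payoff 7); vs Premium: Premium (payoff 5).
The only mutual best response is (Premium, Premium); neither player gains by switching there.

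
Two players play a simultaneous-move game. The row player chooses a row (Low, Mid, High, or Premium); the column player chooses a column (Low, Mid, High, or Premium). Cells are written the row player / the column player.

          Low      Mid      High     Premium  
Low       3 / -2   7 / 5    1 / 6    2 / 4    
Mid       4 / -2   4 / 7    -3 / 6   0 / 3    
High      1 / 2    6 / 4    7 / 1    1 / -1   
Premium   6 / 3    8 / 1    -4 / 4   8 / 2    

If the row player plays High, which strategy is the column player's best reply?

Mid

With the row player fixed at High, the column player's payoffs are: Low → 2, Mid → 4, High → 1, Premium → -1.
The maximum is 4, achieved by Mid.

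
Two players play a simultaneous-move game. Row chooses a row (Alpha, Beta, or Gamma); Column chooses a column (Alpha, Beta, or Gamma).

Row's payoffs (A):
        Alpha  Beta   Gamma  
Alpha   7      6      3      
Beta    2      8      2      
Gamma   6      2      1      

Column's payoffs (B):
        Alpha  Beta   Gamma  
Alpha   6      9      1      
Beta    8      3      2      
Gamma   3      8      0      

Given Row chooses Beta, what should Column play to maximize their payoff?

With Row fixed at Beta, Column's payoffs are: Alpha → 8, Beta → 3, Gamma → 2.
The maximum is 8, achieved by Alpha.

Alpha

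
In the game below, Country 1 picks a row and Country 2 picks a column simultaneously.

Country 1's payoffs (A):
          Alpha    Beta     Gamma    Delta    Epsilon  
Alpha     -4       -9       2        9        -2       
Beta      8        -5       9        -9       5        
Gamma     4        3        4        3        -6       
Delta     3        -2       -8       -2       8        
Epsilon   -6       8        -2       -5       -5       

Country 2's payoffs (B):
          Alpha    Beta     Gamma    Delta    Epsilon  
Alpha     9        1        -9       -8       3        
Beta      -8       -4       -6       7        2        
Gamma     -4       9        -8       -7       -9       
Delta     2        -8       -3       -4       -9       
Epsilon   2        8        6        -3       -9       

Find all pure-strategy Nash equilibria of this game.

(Epsilon, Beta)

Check mutual best responses: a cell is a NE iff neither player can gain by unilaterally deviating.
Country 1's best responses — vs Alpha: Beta (payoff 8); vs Beta: Epsilon (payoff 8); vs Gamma: Beta (payoff 9); vs Delta: Alpha (payoff 9); vs Epsilon: Delta (payoff 8).
Country 2's best responses — vs Alpha: Alpha (payoff 9); vs Beta: Delta (payoff 7); vs Gamma: Beta (payoff 9); vs Delta: Alpha (payoff 2); vs Epsilon: Beta (payoff 8).
The only mutual best response is (Epsilon, Beta); neither player gains by switching there.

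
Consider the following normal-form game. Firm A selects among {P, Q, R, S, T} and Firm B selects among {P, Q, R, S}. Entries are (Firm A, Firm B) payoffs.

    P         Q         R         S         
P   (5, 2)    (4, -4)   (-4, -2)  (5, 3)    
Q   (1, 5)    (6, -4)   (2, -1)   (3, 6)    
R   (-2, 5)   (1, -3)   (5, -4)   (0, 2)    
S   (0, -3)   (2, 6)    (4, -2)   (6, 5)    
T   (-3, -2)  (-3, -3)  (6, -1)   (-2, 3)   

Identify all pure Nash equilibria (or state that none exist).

None

Find each player's best response to every opponent strategy; NE are the intersections.
Firm A's best responses — vs P: P (payoff 5); vs Q: Q (payoff 6); vs R: T (payoff 6); vs S: S (payoff 6).
Firm B's best responses — vs P: S (payoff 3); vs Q: S (payoff 6); vs R: P (payoff 5); vs S: Q (payoff 6); vs T: S (payoff 3).
No cell has both players best-responding. For instance, Firm A's best reply to R is T, but against T Firm B prefers S over R.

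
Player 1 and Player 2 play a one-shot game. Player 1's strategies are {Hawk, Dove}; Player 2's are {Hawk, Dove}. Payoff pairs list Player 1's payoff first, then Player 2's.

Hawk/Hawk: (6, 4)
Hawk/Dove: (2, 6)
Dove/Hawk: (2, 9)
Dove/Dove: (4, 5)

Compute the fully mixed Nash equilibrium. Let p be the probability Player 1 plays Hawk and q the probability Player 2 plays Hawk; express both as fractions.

p = 2/3, q = 1/3

Each player's mixing probability is pinned down by making the *other* player indifferent.
Player 2 indifferent between Hawk and Dove: p·4 + (1−p)·9 = p·6 + (1−p)·5 ⟹ 9 + (-5)p = 5 + 1p ⟹ p = 2/3.
Player 1 indifferent between Hawk and Dove: q·6 + (1−q)·2 = q·2 + (1−q)·4 ⟹ 2 + 4q = 4 + (-2)q ⟹ q = 1/3.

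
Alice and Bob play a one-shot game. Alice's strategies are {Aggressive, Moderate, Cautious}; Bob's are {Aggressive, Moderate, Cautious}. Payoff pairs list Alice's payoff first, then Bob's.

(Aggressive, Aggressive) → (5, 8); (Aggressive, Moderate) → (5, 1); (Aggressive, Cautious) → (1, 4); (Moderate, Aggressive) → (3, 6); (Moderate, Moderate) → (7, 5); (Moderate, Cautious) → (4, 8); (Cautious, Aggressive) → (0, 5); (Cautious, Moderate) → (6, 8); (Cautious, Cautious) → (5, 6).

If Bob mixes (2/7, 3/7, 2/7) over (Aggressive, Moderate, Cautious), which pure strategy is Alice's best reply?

Alice's best reply maximizes expected payoff against the mix.
Aggressive: (2/7)·5 + (3/7)·5 + (2/7)·1 = 27/7
Moderate: (2/7)·3 + (3/7)·7 + (2/7)·4 = 5
Cautious: (2/7)·0 + (3/7)·6 + (2/7)·5 = 4
Highest expected payoff is 5, from Moderate.

Moderate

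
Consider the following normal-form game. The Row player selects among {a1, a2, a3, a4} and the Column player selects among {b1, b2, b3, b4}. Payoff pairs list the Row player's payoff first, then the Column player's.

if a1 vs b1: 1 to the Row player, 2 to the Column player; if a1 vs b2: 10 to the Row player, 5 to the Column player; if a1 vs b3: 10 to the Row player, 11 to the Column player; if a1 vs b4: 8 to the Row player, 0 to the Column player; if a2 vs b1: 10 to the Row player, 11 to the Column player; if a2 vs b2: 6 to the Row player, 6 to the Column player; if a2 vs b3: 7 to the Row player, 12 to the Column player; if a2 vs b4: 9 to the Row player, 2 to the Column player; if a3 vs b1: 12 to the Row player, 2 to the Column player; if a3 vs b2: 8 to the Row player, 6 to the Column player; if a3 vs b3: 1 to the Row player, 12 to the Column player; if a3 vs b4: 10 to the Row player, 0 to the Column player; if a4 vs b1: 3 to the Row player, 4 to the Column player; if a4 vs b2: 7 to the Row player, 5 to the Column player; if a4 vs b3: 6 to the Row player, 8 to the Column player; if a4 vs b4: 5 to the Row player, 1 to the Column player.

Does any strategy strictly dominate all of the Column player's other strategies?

Check whether one of the Column player's strategies beats all alternatives regardless of what the opponent does.
b3 strictly dominates: vs a1: 11 > each of {2, 5, 0}; vs a2: 12 > each of {11, 6, 2}; vs a3: 12 > each of {2, 6, 0}; vs a4: 8 > each of {4, 5, 1}.

b3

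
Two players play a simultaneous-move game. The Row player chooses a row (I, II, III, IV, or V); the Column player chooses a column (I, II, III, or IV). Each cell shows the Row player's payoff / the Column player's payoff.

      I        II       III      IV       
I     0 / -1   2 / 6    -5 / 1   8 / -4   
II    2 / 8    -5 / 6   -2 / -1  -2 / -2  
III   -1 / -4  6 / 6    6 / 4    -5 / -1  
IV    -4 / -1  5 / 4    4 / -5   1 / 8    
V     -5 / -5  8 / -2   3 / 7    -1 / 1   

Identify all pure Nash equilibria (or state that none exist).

(II, I)

Check mutual best responses: a cell is a NE iff neither player can gain by unilaterally deviating.
The Row player's best responses — vs I: II (payoff 2); vs II: V (payoff 8); vs III: III (payoff 6); vs IV: I (payoff 8).
The Column player's best responses — vs I: II (payoff 6); vs II: I (payoff 8); vs III: II (payoff 6); vs IV: IV (payoff 8); vs V: III (payoff 7).
The only mutual best response is (II, I); neither player gains by switching there.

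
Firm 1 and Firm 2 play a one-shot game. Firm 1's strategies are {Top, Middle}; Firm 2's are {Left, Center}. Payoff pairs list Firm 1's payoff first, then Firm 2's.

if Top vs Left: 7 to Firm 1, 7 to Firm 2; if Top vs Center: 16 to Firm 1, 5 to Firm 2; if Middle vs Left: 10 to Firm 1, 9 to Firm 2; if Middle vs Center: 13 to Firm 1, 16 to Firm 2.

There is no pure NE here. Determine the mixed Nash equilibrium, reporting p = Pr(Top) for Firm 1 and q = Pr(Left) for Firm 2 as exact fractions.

Each player's mixing probability is pinned down by making the *other* player indifferent.
Firm 2 indifferent between Left and Center: p·7 + (1−p)·9 = p·5 + (1−p)·16 ⟹ 9 + (-2)p = 16 + (-11)p ⟹ p = 7/9.
Firm 1 indifferent between Top and Middle: q·7 + (1−q)·16 = q·10 + (1−q)·13 ⟹ 16 + (-9)q = 13 + (-3)q ⟹ q = 1/2.

p = 7/9, q = 1/2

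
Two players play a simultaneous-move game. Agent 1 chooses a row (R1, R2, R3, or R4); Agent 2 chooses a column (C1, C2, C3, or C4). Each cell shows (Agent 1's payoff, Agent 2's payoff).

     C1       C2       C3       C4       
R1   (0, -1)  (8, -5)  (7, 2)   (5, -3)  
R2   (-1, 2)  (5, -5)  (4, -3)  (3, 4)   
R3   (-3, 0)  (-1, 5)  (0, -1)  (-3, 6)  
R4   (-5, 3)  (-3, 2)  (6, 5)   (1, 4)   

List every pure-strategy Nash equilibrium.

Find each player's best response to every opponent strategy; NE are the intersections.
Agent 1's best responses — vs C1: R1 (payoff 0); vs C2: R1 (payoff 8); vs C3: R1 (payoff 7); vs C4: R1 (payoff 5).
Agent 2's best responses — vs R1: C3 (payoff 2); vs R2: C4 (payoff 4); vs R3: C4 (payoff 6); vs R4: C3 (payoff 5).
The only mutual best response is (R1, C3); neither player gains by switching there.

(R1, C3)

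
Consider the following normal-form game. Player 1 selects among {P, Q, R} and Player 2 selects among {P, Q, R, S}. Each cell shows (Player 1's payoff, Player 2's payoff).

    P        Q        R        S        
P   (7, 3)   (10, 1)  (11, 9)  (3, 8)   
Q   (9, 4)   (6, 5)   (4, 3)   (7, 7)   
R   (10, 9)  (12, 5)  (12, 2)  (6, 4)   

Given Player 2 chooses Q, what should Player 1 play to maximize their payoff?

With Player 2 fixed at Q, Player 1's payoffs are: P → 10, Q → 6, R → 12.
The maximum is 12, achieved by R.

R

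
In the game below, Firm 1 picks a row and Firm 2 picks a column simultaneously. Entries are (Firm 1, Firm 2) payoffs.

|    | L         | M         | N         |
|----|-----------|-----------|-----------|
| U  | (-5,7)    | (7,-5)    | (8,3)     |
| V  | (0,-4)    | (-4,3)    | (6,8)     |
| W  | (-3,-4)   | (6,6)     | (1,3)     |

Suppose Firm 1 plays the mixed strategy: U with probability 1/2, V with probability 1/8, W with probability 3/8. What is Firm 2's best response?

N

Firm 2's best reply maximizes expected payoff against the mix.
L: (1/2)·7 + (1/8)·(-4) + (3/8)·(-4) = 3/2
M: (1/2)·(-5) + (1/8)·3 + (3/8)·6 = 1/8
N: (1/2)·3 + (1/8)·8 + (3/8)·3 = 29/8
Highest expected payoff is 29/8, from N.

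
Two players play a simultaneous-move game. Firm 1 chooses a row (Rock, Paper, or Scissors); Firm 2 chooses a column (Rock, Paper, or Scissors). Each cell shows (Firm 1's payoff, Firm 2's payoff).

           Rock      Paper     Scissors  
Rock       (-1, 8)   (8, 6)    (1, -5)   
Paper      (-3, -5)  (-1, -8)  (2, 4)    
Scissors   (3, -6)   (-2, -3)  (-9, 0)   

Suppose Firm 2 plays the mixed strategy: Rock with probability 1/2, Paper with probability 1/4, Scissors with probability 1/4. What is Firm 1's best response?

Firm 1's best reply maximizes expected payoff against the mix.
Rock: (1/2)·(-1) + (1/4)·8 + (1/4)·1 = 7/4
Paper: (1/2)·(-3) + (1/4)·(-1) + (1/4)·2 = -5/4
Scissors: (1/2)·3 + (1/4)·(-2) + (1/4)·(-9) = -5/4
Highest expected payoff is 7/4, from Rock.

Rock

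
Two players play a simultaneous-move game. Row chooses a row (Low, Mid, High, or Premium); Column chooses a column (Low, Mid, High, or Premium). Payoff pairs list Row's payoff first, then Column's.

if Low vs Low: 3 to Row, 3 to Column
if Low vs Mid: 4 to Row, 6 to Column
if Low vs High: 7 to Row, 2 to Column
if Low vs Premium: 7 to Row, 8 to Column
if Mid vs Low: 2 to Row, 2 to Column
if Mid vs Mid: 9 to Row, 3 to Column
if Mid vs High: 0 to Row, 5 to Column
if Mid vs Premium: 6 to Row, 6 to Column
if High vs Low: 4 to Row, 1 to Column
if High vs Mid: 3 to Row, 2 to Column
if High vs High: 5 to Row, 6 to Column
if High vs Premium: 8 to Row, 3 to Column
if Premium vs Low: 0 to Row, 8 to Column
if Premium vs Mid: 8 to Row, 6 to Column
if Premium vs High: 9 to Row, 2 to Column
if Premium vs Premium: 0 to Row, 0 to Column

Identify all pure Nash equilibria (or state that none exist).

A profile is a Nash equilibrium when each player is best-responding to the other.
Row's best responses — vs Low: High (payoff 4); vs Mid: Mid (payoff 9); vs High: Premium (payoff 9); vs Premium: High (payoff 8).
Column's best responses — vs Low: Premium (payoff 8); vs Mid: Premium (payoff 6); vs High: High (payoff 6); vs Premium: Low (payoff 8).
No cell has both players best-responding. For instance, Row's best reply to Mid is Mid, but against Mid Column prefers Premium over Mid.

None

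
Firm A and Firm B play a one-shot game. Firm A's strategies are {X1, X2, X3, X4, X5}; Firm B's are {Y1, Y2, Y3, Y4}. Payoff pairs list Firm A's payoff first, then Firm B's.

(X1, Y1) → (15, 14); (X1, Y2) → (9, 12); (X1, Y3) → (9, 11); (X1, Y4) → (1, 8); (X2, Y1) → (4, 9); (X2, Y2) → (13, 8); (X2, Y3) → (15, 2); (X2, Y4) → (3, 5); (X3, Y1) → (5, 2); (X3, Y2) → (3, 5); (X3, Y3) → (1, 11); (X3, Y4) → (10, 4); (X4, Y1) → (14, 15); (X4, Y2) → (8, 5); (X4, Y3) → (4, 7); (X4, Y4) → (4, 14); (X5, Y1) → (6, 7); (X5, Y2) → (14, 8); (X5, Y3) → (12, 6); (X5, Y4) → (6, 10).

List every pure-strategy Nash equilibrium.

(X1, Y1)

Check mutual best responses: a cell is a NE iff neither player can gain by unilaterally deviating.
Firm A's best responses — vs Y1: X1 (payoff 15); vs Y2: X5 (payoff 14); vs Y3: X2 (payoff 15); vs Y4: X3 (payoff 10).
Firm B's best responses — vs X1: Y1 (payoff 14); vs X2: Y1 (payoff 9); vs X3: Y3 (payoff 11); vs X4: Y1 (payoff 15); vs X5: Y4 (payoff 10).
The only mutual best response is (X1, Y1); neither player gains by switching there.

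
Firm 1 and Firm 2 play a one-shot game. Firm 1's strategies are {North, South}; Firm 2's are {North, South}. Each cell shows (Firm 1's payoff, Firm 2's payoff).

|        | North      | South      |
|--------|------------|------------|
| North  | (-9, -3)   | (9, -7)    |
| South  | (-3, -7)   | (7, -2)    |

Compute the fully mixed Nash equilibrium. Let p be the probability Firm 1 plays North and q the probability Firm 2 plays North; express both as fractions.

In a mixed NE each player is indifferent between their pure strategies, so the opponent's mix sets the indifference.
Firm 2 indifferent between North and South: p·(-3) + (1−p)·(-7) = p·(-7) + (1−p)·(-2) ⟹ (-7) + 4p = (-2) + (-5)p ⟹ p = 5/9.
Firm 1 indifferent between North and South: q·(-9) + (1−q)·9 = q·(-3) + (1−q)·7 ⟹ 9 + (-18)q = 7 + (-10)q ⟹ q = 1/4.

p = 5/9, q = 1/4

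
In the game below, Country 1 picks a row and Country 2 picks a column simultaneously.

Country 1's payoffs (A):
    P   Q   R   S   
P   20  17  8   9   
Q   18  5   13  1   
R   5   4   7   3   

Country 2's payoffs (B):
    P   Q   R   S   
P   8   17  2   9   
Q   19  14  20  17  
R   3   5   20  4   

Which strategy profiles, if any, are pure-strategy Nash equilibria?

Find each player's best response to every opponent strategy; NE are the intersections.
Country 1's best responses — vs P: P (payoff 20); vs Q: P (payoff 17); vs R: Q (payoff 13); vs S: P (payoff 9).
Country 2's best responses — vs P: Q (payoff 17); vs Q: R (payoff 20); vs R: R (payoff 20).
Mutual best responses occur at (P, Q) and (Q, R); at each, neither player gains by switching.

(P, Q) and (Q, R)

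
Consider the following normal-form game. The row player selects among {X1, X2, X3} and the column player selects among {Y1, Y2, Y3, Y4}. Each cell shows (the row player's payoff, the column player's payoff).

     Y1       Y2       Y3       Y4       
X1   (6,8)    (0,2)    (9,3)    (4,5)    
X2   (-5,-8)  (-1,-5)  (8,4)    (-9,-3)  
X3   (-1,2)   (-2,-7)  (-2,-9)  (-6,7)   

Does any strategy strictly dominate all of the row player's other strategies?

Check whether one of the row player's strategies beats all alternatives regardless of what the opponent does.
X1 strictly dominates: vs Y1: 6 > each of {-5, -1}; vs Y2: 0 > each of {-1, -2}; vs Y3: 9 > each of {8, -2}; vs Y4: 4 > each of {-9, -6}.

X1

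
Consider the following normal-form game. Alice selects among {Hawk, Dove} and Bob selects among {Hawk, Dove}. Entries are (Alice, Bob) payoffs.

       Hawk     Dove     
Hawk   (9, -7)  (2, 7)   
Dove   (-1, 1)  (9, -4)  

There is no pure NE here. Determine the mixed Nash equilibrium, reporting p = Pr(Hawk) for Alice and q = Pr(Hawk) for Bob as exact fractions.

In a mixed NE each player is indifferent between their pure strategies, so the opponent's mix sets the indifference.
Bob indifferent between Hawk and Dove: p·(-7) + (1−p)·1 = p·7 + (1−p)·(-4) ⟹ 1 + (-8)p = (-4) + 11p ⟹ p = 5/19.
Alice indifferent between Hawk and Dove: q·9 + (1−q)·2 = q·(-1) + (1−q)·9 ⟹ 2 + 7q = 9 + (-10)q ⟹ q = 7/17.

p = 5/19, q = 7/17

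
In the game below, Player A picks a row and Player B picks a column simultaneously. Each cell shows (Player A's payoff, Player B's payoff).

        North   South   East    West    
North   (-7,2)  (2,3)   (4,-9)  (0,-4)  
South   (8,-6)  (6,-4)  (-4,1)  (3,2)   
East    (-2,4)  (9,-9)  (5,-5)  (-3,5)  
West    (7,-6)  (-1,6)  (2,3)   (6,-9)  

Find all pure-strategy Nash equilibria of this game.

No pure-strategy Nash equilibrium

Find each player's best response to every opponent strategy; NE are the intersections.
Player A's best responses — vs North: South (payoff 8); vs South: East (payoff 9); vs East: East (payoff 5); vs West: West (payoff 6).
Player B's best responses — vs North: South (payoff 3); vs South: West (payoff 2); vs East: West (payoff 5); vs West: South (payoff 6).
No cell has both players best-responding. For instance, Player A's best reply to West is West, but against West Player B prefers South over West.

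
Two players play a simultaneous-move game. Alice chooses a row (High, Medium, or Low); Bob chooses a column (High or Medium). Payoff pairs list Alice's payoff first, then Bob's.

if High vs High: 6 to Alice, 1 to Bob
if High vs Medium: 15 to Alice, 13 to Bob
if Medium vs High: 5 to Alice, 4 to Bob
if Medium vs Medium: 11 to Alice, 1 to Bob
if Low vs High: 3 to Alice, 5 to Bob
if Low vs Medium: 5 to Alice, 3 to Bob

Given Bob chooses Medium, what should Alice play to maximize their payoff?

High

With Bob fixed at Medium, Alice's payoffs are: High → 15, Medium → 11, Low → 5.
The maximum is 15, achieved by High.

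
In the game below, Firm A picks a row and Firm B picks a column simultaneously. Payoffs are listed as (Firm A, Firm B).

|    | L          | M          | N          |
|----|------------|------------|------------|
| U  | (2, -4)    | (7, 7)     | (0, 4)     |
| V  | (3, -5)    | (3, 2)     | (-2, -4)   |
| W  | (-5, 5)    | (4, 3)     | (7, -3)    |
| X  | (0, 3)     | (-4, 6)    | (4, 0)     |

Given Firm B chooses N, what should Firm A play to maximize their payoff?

With Firm B fixed at N, Firm A's payoffs are: U → 0, V → -2, W → 7, X → 4.
The maximum is 7, achieved by W.

W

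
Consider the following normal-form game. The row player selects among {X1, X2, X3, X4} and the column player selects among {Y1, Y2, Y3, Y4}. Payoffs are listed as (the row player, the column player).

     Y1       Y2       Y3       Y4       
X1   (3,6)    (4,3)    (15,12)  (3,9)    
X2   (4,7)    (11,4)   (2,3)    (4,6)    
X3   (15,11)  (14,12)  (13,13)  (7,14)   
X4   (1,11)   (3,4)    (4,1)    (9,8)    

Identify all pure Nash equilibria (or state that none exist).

(X1, Y3)

A profile is a Nash equilibrium when each player is best-responding to the other.
The row player's best responses — vs Y1: X3 (payoff 15); vs Y2: X3 (payoff 14); vs Y3: X1 (payoff 15); vs Y4: X4 (payoff 9).
The column player's best responses — vs X1: Y3 (payoff 12); vs X2: Y1 (payoff 7); vs X3: Y4 (payoff 14); vs X4: Y1 (payoff 11).
The only mutual best response is (X1, Y3); neither player gains by switching there.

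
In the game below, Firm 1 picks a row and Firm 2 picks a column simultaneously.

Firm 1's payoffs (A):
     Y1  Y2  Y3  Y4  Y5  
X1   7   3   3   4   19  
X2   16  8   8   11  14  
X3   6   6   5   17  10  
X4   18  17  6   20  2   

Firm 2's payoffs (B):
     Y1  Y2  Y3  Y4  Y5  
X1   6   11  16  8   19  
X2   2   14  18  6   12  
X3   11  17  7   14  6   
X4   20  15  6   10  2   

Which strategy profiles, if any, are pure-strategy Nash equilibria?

Check mutual best responses: a cell is a NE iff neither player can gain by unilaterally deviating.
Firm 1's best responses — vs Y1: X4 (payoff 18); vs Y2: X4 (payoff 17); vs Y3: X2 (payoff 8); vs Y4: X4 (payoff 20); vs Y5: X1 (payoff 19).
Firm 2's best responses — vs X1: Y5 (payoff 19); vs X2: Y3 (payoff 18); vs X3: Y2 (payoff 17); vs X4: Y1 (payoff 20).
Mutual best responses occur at (X1, Y5), (X2, Y3), and (X4, Y1); at each, neither player gains by switching.

(X1, Y5), (X2, Y3), and (X4, Y1)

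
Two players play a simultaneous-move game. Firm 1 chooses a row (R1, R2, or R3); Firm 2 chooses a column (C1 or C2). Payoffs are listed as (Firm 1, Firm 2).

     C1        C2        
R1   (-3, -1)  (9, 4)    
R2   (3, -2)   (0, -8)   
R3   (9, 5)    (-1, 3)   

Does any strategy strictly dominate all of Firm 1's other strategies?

A strategy is strictly dominant if it gives Firm 1 a strictly higher payoff than every other strategy, against every choice by the opponent.
R1 is not dominant: against C1, R2 gives 3 > -3.
R2 is not dominant: against C1, R3 gives 9 > 3.
R3 is not dominant: against C2, R1 gives 9 > -1.
No single strategy is best against every opponent action.

No strictly dominant strategy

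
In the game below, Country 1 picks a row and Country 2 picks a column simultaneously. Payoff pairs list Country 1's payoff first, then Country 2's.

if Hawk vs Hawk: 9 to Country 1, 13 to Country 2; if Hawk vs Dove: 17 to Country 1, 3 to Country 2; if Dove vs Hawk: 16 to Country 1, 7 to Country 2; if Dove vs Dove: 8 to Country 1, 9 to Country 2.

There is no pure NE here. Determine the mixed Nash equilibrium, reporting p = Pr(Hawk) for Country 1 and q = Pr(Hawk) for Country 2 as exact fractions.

Each player's mixing probability is pinned down by making the *other* player indifferent.
Country 2 indifferent between Hawk and Dove: p·13 + (1−p)·7 = p·3 + (1−p)·9 ⟹ 7 + 6p = 9 + (-6)p ⟹ p = 1/6.
Country 1 indifferent between Hawk and Dove: q·9 + (1−q)·17 = q·16 + (1−q)·8 ⟹ 17 + (-8)q = 8 + 8q ⟹ q = 9/16.

p = 1/6, q = 9/16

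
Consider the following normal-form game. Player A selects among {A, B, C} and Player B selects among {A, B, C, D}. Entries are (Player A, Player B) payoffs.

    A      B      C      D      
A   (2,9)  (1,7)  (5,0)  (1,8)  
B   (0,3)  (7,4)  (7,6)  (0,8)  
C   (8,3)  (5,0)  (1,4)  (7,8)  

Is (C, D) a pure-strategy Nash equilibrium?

Yes

Holding Player B at D: Player A gets 7 from C, versus 1 from A, 0 from B. No profitable deviation for Player A.
Holding Player A at C: Player B gets 8 from D, versus 3 from A, 0 from B, 4 from C. No profitable deviation for Player B either.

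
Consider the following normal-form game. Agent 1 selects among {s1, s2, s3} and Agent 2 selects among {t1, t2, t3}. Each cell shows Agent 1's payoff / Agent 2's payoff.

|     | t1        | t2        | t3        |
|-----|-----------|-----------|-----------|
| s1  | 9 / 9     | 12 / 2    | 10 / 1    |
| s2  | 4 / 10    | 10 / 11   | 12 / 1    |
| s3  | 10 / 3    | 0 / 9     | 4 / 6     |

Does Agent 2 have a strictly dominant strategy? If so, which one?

None

Check whether one of Agent 2's strategies beats all alternatives regardless of what the opponent does.
t1 is not dominant: against s2, t2 gives 11 > 10.
t2 is not dominant: against s1, t1 gives 9 > 2.
t3 is not dominant: against s1, t1 gives 9 > 1.
No single strategy is best against every opponent action.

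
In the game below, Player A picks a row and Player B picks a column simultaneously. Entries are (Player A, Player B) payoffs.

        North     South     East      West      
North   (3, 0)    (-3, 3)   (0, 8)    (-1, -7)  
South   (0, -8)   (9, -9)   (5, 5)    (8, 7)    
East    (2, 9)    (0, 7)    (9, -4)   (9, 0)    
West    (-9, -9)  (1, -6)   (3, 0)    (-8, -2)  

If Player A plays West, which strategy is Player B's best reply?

East

With Player A fixed at West, Player B's payoffs are: North → -9, South → -6, East → 0, West → -2.
The maximum is 0, achieved by East.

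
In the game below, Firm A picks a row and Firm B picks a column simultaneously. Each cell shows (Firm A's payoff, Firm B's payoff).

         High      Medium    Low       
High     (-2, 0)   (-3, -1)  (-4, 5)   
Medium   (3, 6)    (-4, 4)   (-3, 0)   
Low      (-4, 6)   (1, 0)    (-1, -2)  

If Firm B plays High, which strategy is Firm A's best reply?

With Firm B fixed at High, Firm A's payoffs are: High → -2, Medium → 3, Low → -4.
The maximum is 3, achieved by Medium.

Medium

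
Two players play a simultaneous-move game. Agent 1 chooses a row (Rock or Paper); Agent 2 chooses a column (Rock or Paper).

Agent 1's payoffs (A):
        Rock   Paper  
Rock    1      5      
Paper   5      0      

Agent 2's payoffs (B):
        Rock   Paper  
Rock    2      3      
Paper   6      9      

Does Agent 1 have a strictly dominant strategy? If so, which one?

Check whether one of Agent 1's strategies beats all alternatives regardless of what the opponent does.
Rock is not dominant: against Rock, Paper gives 5 > 1.
Paper is not dominant: against Paper, Rock gives 5 > 0.
No single strategy is best against every opponent action.

None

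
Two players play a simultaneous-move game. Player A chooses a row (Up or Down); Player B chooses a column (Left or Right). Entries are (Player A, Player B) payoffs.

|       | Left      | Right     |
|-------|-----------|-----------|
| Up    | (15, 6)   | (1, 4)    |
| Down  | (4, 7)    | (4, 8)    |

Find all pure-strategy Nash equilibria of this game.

A profile is a Nash equilibrium when each player is best-responding to the other.
Player A's best responses — vs Left: Up (payoff 15); vs Right: Down (payoff 4).
Player B's best responses — vs Up: Left (payoff 6); vs Down: Right (payoff 8).
Mutual best responses occur at (Up, Left) and (Down, Right); at each, neither player gains by switching.

(Up, Left) and (Down, Right)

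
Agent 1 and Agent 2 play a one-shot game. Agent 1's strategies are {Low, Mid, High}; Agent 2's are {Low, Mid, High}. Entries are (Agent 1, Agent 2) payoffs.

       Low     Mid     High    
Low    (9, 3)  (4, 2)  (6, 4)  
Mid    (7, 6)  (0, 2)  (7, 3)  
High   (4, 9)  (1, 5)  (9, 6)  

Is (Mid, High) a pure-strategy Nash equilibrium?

Holding Agent 2 at High: Agent 1 gets 7 from Mid but could get 9 by switching to High. Agent 1 has a profitable deviation.

No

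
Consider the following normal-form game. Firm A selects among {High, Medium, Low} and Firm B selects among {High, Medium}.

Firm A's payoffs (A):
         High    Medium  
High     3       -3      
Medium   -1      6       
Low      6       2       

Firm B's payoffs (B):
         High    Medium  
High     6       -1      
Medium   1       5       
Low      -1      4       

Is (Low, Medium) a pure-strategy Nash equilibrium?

Holding Firm B at Medium: Firm A gets 2 from Low but could get 6 by switching to Medium. Firm A has a profitable deviation.

No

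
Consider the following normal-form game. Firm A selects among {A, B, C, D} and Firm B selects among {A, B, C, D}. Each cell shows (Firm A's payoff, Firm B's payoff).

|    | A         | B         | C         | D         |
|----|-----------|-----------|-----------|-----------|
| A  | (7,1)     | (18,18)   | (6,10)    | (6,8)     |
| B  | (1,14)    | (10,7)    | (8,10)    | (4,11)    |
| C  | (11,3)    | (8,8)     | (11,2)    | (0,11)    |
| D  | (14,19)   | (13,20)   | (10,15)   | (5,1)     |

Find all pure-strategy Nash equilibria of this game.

(A, B)

Find each player's best response to every opponent strategy; NE are the intersections.
Firm A's best responses — vs A: D (payoff 14); vs B: A (payoff 18); vs C: C (payoff 11); vs D: A (payoff 6).
Firm B's best responses — vs A: B (payoff 18); vs B: A (payoff 14); vs C: D (payoff 11); vs D: B (payoff 20).
The only mutual best response is (A, B); neither player gains by switching there.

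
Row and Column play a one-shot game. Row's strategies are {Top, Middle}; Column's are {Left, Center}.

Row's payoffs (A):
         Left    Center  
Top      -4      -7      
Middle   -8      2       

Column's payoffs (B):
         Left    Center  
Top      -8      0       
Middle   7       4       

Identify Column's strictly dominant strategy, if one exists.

No strictly dominant strategy

A strategy is strictly dominant if it gives Column a strictly higher payoff than every other strategy, against every choice by the opponent.
Left is not dominant: against Top, Center gives 0 > -8.
Center is not dominant: against Middle, Left gives 7 > 4.
No single strategy is best against every opponent action.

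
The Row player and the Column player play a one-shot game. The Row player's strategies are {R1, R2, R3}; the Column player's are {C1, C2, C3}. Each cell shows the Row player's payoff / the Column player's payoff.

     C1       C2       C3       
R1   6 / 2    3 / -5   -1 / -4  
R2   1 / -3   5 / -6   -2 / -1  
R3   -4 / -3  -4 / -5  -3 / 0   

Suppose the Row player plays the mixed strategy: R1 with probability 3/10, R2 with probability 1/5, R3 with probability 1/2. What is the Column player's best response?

The Column player's best reply maximizes expected payoff against the mix.
C1: (3/10)·2 + (1/5)·(-3) + (1/2)·(-3) = -3/2
C2: (3/10)·(-5) + (1/5)·(-6) + (1/2)·(-5) = -26/5
C3: (3/10)·(-4) + (1/5)·(-1) + (1/2)·0 = -7/5
Highest expected payoff is -7/5, from C3.

C3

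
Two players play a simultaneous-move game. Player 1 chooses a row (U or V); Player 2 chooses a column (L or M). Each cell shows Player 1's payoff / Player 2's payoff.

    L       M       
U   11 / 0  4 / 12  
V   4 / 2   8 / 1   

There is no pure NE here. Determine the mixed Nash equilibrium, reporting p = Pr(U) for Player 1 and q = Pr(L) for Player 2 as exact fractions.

p = 1/13, q = 4/11

In a mixed NE each player is indifferent between their pure strategies, so the opponent's mix sets the indifference.
Player 2 indifferent between L and M: p·0 + (1−p)·2 = p·12 + (1−p)·1 ⟹ 2 + (-2)p = 1 + 11p ⟹ p = 1/13.
Player 1 indifferent between U and V: q·11 + (1−q)·4 = q·4 + (1−q)·8 ⟹ 4 + 7q = 8 + (-4)q ⟹ q = 4/11.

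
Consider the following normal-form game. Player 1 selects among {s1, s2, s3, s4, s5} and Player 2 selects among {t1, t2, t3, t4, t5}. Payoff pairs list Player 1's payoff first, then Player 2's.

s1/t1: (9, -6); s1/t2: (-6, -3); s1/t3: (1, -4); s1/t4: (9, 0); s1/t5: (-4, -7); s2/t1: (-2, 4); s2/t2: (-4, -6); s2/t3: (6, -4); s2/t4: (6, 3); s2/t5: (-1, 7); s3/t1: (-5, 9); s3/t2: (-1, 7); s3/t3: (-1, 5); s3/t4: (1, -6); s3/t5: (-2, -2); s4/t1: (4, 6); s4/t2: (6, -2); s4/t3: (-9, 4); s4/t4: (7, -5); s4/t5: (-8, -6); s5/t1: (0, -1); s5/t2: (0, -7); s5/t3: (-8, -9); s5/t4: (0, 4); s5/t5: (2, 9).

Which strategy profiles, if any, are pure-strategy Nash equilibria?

Check mutual best responses: a cell is a NE iff neither player can gain by unilaterally deviating.
Player 1's best responses — vs t1: s1 (payoff 9); vs t2: s4 (payoff 6); vs t3: s2 (payoff 6); vs t4: s1 (payoff 9); vs t5: s5 (payoff 2).
Player 2's best responses — vs s1: t4 (payoff 0); vs s2: t5 (payoff 7); vs s3: t1 (payoff 9); vs s4: t1 (payoff 6); vs s5: t5 (payoff 9).
Mutual best responses occur at (s1, t4) and (s5, t5); at each, neither player gains by switching.

(s1, t4) and (s5, t5)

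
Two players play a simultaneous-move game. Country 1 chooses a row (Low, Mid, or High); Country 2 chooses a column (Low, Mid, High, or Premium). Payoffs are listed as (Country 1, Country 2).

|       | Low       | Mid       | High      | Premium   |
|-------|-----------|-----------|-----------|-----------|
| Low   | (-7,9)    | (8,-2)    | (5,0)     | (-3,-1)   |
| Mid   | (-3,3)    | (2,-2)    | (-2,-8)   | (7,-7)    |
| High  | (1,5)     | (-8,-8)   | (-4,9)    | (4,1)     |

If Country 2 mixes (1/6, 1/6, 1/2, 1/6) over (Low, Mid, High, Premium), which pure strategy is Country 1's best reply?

Low

Compute Country 1's expected payoff from each pure strategy against the given mix.
Low: (1/6)·(-7) + (1/6)·8 + (1/2)·5 + (1/6)·(-3) = 13/6
Mid: (1/6)·(-3) + (1/6)·2 + (1/2)·(-2) + (1/6)·7 = 0
High: (1/6)·1 + (1/6)·(-8) + (1/2)·(-4) + (1/6)·4 = -5/2
Highest expected payoff is 13/6, from Low.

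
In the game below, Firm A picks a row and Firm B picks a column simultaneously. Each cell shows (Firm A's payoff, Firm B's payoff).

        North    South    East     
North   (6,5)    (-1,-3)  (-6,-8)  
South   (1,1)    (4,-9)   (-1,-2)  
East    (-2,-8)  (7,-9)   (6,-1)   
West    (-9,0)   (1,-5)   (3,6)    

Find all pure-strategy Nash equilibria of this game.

(North, North) and (East, East)

A profile is a Nash equilibrium when each player is best-responding to the other.
Firm A's best responses — vs North: North (payoff 6); vs South: East (payoff 7); vs East: East (payoff 6).
Firm B's best responses — vs North: North (payoff 5); vs South: North (payoff 1); vs East: East (payoff -1); vs West: East (payoff 6).
Mutual best responses occur at (North, North) and (East, East); at each, neither player gains by switching.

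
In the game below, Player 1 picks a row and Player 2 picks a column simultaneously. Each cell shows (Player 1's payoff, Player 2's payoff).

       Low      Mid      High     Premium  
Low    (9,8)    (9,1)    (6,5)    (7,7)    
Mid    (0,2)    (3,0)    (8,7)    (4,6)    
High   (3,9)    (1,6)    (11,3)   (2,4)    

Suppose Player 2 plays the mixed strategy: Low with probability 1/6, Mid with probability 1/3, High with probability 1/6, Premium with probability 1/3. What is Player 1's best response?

Low

Player 1's best reply maximizes expected payoff against the mix.
Low: (1/6)·9 + (1/3)·9 + (1/6)·6 + (1/3)·7 = 47/6
Mid: (1/6)·0 + (1/3)·3 + (1/6)·8 + (1/3)·4 = 11/3
High: (1/6)·3 + (1/3)·1 + (1/6)·11 + (1/3)·2 = 10/3
Highest expected payoff is 47/6, from Low.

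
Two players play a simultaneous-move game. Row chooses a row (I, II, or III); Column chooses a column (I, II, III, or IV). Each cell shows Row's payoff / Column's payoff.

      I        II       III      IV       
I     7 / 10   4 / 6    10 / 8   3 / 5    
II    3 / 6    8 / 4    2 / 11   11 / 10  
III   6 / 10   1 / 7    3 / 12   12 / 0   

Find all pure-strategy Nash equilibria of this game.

Find each player's best response to every opponent strategy; NE are the intersections.
Row's best responses — vs I: I (payoff 7); vs II: II (payoff 8); vs III: I (payoff 10); vs IV: III (payoff 12).
Column's best responses — vs I: I (payoff 10); vs II: III (payoff 11); vs III: III (payoff 12).
The only mutual best response is (I, I); neither player gains by switching there.

(I, I)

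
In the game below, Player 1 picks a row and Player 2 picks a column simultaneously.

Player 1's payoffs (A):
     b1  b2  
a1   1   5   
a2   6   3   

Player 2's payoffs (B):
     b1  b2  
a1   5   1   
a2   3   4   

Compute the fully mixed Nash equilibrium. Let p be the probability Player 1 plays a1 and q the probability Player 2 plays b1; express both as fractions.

Each player's mixing probability is pinned down by making the *other* player indifferent.
Player 2 indifferent between b1 and b2: p·5 + (1−p)·3 = p·1 + (1−p)·4 ⟹ 3 + 2p = 4 + (-3)p ⟹ p = 1/5.
Player 1 indifferent between a1 and a2: q·1 + (1−q)·5 = q·6 + (1−q)·3 ⟹ 5 + (-4)q = 3 + 3q ⟹ q = 2/7.

p = 1/5, q = 2/7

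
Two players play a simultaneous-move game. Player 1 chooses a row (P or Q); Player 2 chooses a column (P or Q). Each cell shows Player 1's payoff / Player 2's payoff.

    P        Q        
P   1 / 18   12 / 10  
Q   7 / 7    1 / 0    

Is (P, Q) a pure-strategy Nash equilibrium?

Holding Player 2 at Q: Player 1 gets 12 from P, versus 1 from Q. No profitable deviation for Player 1.
Holding Player 1 at P: Player 2 gets 10 from Q but could get 18 by switching to P. Player 2 has a profitable deviation.

No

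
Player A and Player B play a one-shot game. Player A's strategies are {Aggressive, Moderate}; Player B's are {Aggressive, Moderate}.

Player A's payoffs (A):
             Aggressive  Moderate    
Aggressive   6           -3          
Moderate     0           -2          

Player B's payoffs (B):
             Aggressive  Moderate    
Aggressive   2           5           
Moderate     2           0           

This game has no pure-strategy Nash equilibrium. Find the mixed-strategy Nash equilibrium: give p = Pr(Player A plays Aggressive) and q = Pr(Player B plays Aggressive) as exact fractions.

Each player's mixing probability is pinned down by making the *other* player indifferent.
Player B indifferent between Aggressive and Moderate: p·2 + (1−p)·2 = p·5 + (1−p)·0 ⟹ 2 + 0p = 0 + 5p ⟹ p = 2/5.
Player A indifferent between Aggressive and Moderate: q·6 + (1−q)·(-3) = q·0 + (1−q)·(-2) ⟹ (-3) + 9q = (-2) + 2q ⟹ q = 1/7.

p = 2/5, q = 1/7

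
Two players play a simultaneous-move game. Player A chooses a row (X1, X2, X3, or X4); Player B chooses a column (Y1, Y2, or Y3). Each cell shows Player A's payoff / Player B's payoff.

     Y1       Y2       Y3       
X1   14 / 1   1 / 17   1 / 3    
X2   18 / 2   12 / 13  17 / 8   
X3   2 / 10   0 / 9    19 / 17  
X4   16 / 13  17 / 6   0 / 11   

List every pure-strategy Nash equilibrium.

Find each player's best response to every opponent strategy; NE are the intersections.
Player A's best responses — vs Y1: X2 (payoff 18); vs Y2: X4 (payoff 17); vs Y3: X3 (payoff 19).
Player B's best responses — vs X1: Y2 (payoff 17); vs X2: Y2 (payoff 13); vs X3: Y3 (payoff 17); vs X4: Y1 (payoff 13).
The only mutual best response is (X3, Y3); neither player gains by switching there.

(X3, Y3)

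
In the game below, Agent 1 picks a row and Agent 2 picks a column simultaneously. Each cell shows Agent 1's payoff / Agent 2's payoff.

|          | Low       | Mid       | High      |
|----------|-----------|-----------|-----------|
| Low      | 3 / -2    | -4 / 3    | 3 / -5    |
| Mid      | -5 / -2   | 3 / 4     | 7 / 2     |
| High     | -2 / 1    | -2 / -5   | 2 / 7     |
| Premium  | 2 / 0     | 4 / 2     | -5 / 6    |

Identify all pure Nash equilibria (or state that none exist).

Check mutual best responses: a cell is a NE iff neither player can gain by unilaterally deviating.
Agent 1's best responses — vs Low: Low (payoff 3); vs Mid: Premium (payoff 4); vs High: Mid (payoff 7).
Agent 2's best responses — vs Low: Mid (payoff 3); vs Mid: Mid (payoff 4); vs High: High (payoff 7); vs Premium: High (payoff 6).
No cell has both players best-responding. For instance, Agent 1's best reply to Mid is Premium, but against Premium Agent 2 prefers High over Mid.

No pure-strategy Nash equilibrium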